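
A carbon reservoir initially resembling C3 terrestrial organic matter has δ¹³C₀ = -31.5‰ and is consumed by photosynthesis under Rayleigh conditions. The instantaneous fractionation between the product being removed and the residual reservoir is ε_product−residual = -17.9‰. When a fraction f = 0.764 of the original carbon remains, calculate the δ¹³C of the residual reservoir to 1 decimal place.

-26.8‰

Rayleigh residual: δ_res = (δ₀ + 1000)·f^(α−1) − 1000
α = ε/1000 + 1 = 0.98210, so α − 1 = -0.01790
f^(α−1) = 0.764^(-0.01790) = 1.004830
δ_res = (-31.5 + 1000) × 1.004830 − 1000 = 973.178 − 1000 = -26.82‰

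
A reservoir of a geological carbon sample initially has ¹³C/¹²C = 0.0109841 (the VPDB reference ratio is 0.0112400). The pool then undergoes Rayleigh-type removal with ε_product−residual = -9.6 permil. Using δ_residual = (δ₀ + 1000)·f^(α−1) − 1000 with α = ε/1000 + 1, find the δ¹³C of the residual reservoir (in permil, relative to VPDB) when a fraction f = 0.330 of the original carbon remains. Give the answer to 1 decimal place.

-12.3 permil

δ₀ = (0.0109841/0.0112400 − 1)×1000 = (0.977233 − 1)×1000 = -22.767 permil
α − 1 = ε/1000 = -0.0096
f^(α−1) = 0.330^(-0.0096) = 1.010700
δ_res = (-22.767 + 1000) × 1.010700 − 1000 = 987.689 − 1000 = -12.31 permil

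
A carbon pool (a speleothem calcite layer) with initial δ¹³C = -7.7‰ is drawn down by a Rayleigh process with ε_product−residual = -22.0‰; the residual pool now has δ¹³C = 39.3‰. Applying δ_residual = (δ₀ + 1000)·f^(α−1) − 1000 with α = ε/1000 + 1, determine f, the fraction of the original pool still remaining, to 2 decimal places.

α − 1 = ε/1000 = -0.0220
(δ_res + 1000)/(δ₀ + 1000) = (39.3 + 1000)/(-7.7 + 1000) = 1039.3/992.3 = 1.047365
f = 1.047365^(1/-0.0220) = exp(ln(1.047365)/-0.0220) = exp(0.04628/-0.0220)
f = exp(-2.1035) = 0.1220

0.12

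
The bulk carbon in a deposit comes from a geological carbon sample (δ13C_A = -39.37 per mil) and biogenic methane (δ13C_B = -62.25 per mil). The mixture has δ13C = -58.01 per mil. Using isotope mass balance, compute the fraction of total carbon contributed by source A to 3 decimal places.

0.185

δ_mix = f_A·δ_A + (1 − f_A)·δ_B  ⇒  f_A = (δ_mix − δ_B)/(δ_A − δ_B)
f_A = (-58.01 − (-62.25)) / (-39.37 − (-62.25))
f_A = 4.24 / 22.88 = 0.1853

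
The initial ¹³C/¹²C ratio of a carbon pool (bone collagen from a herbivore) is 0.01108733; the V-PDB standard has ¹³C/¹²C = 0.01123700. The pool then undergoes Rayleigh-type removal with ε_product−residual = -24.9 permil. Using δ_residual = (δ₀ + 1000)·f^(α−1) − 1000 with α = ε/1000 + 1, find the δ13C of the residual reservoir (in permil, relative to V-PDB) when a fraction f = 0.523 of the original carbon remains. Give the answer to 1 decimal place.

2.7 permil

δ₀ = (0.01108733/0.01123700 − 1)×1000 = (0.986681 − 1)×1000 = -13.319 permil
α − 1 = ε/1000 = -0.0249
f^(α−1) = 0.523^(-0.0249) = 1.016270
δ_res = (-13.319 + 1000) × 1.016270 − 1000 = 1002.734 − 1000 = 2.73 permil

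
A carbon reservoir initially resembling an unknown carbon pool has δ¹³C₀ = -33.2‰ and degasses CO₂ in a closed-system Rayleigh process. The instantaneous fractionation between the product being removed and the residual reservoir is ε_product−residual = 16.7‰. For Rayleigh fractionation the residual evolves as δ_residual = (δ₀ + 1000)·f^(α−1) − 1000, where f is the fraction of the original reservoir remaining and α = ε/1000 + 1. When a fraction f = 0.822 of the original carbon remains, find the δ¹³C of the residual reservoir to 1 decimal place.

Rayleigh residual: δ_res = (δ₀ + 1000)·f^(α−1) − 1000
α = ε/1000 + 1 = 1.01670, so α − 1 = 0.01670
f^(α−1) = 0.822^(0.01670) = 0.996732
δ_res = (-33.2 + 1000) × 0.996732 − 1000 = 963.640 − 1000 = -36.36‰

-36.4‰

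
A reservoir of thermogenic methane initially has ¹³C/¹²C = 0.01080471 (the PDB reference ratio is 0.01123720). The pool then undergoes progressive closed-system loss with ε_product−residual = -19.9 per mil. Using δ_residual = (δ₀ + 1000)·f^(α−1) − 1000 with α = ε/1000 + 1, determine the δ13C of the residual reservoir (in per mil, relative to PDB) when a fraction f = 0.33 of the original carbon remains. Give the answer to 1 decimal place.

-17.0 per mil

δ₀ = (0.01080471/0.01123720 − 1)×1000 = (0.961513 − 1)×1000 = -38.487 per mil
α − 1 = ε/1000 = -0.0199
f^(α−1) = 0.33^(-0.0199) = 1.022308
δ_res = (-38.487 + 1000) × 1.022308 − 1000 = 982.962 − 1000 = -17.04 per mil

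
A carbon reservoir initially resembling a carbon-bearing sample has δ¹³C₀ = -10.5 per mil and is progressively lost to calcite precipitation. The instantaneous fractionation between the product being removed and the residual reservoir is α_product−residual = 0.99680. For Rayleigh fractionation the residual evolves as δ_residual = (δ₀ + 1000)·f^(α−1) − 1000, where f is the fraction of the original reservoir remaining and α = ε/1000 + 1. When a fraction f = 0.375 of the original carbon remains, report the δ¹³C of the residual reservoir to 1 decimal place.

Rayleigh residual: δ_res = (δ₀ + 1000)·f^(α−1) − 1000
α − 1 = -0.00320
f^(α−1) = 0.375^(-0.00320) = 1.003144
δ_res = (-10.5 + 1000) × 1.003144 − 1000 = 992.611 − 1000 = -7.39 per mil

-7.4 per mil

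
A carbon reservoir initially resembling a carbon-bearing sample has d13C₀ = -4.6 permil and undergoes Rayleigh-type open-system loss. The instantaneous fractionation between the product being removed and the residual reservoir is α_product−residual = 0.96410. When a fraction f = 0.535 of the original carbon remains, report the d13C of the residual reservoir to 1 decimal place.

Rayleigh residual: δ_res = (δ₀ + 1000)·f^(α−1) − 1000
α − 1 = -0.03590
f^(α−1) = 0.535^(-0.03590) = 1.022709
δ_res = (-4.6 + 1000) × 1.022709 − 1000 = 1018.005 − 1000 = 18.00 permil

18.0 permil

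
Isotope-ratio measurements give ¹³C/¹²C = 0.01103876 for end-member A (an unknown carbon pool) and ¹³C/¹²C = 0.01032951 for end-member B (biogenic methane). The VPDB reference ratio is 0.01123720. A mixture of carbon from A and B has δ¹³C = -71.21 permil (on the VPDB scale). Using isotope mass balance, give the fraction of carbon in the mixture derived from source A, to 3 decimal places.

δ_A = (0.01103876/0.01123720 − 1)×1000 = (0.982341 − 1)×1000 = -17.659 permil
δ_B = (0.01032951/0.01123720 − 1)×1000 = (0.919225 − 1)×1000 = -80.775 permil
f_A = (δ_mix − δ_B)/(δ_A − δ_B) = (-71.21 − (-80.775))/(-17.659 − (-80.775))
f_A = 9.565 / 63.116 = 0.1516

0.152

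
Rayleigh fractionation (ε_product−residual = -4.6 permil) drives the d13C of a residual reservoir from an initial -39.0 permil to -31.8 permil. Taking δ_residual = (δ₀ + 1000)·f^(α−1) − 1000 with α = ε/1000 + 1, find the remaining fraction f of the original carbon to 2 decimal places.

0.20

α − 1 = ε/1000 = -0.0046
(δ_res + 1000)/(δ₀ + 1000) = (-31.8 + 1000)/(-39.0 + 1000) = 968.2/961.0 = 1.007492
f = 1.007492^(1/-0.0046) = exp(ln(1.007492)/-0.0046) = exp(0.00746/-0.0046)
f = exp(-1.6227) = 0.1974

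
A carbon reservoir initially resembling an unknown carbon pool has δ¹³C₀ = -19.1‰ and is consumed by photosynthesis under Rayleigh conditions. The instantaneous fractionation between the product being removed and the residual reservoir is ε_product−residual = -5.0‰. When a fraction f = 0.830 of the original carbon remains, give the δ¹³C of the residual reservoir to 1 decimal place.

-18.2‰

Rayleigh residual: δ_res = (δ₀ + 1000)·f^(α−1) − 1000
α = ε/1000 + 1 = 0.99500, so α − 1 = -0.00500
f^(α−1) = 0.830^(-0.00500) = 1.000932
δ_res = (-19.1 + 1000) × 1.000932 − 1000 = 981.814 − 1000 = -18.19‰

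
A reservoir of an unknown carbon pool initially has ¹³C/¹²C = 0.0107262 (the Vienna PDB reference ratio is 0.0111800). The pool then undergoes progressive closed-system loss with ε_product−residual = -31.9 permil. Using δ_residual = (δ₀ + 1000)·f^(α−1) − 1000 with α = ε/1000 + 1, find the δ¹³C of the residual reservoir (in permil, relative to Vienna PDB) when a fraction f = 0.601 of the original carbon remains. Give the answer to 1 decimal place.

-24.9 permil

δ₀ = (0.0107262/0.0111800 − 1)×1000 = (0.959410 − 1)×1000 = -40.590 permil
α − 1 = ε/1000 = -0.0319
f^(α−1) = 0.601^(-0.0319) = 1.016375
δ_res = (-40.590 + 1000) × 1.016375 − 1000 = 975.120 − 1000 = -24.88 permil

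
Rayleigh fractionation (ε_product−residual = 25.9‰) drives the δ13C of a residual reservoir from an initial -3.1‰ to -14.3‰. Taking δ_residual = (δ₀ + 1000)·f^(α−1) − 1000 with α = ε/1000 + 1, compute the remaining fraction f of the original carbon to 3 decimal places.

0.646

α − 1 = ε/1000 = 0.0259
(δ_res + 1000)/(δ₀ + 1000) = (-14.3 + 1000)/(-3.1 + 1000) = 985.7/996.9 = 0.988765
f = 0.988765^(1/0.0259) = exp(ln(0.988765)/0.0259) = exp(-0.01130/0.0259)
f = exp(-0.4362) = 0.6465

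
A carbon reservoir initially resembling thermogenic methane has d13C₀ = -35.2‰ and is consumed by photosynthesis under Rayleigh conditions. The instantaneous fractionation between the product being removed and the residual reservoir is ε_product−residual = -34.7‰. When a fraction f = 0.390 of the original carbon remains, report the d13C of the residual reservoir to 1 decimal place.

Rayleigh residual: δ_res = (δ₀ + 1000)·f^(α−1) − 1000
α = ε/1000 + 1 = 0.96530, so α − 1 = -0.03470
f^(α−1) = 0.390^(-0.03470) = 1.033213
δ_res = (-35.2 + 1000) × 1.033213 − 1000 = 996.844 − 1000 = -3.16‰

-3.2‰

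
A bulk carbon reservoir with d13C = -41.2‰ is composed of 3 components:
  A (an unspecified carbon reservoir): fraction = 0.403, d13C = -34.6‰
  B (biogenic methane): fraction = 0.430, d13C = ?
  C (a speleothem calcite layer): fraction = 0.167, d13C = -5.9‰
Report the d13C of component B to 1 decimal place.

Isotope mass balance: δ_bulk = Σ fᵢ·δᵢ.
-41.2 = 0.403×(-34.6) + 0.430×δ_B + 0.167×(-5.9)
0.430·δ_B = -41.2 − (-14.929) = -26.271
δ_B = -26.271 / 0.430 = -61.10‰

-61.1‰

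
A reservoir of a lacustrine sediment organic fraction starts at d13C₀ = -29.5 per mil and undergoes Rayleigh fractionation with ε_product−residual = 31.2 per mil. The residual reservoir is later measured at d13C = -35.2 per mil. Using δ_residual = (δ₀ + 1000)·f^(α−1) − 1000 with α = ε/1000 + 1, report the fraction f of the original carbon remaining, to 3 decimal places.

0.828

α − 1 = ε/1000 = 0.0312
(δ_res + 1000)/(δ₀ + 1000) = (-35.2 + 1000)/(-29.5 + 1000) = 964.8/970.5 = 0.994127
f = 0.994127^(1/0.0312) = exp(ln(0.994127)/0.0312) = exp(-0.00589/0.0312)
f = exp(-0.1888) = 0.8280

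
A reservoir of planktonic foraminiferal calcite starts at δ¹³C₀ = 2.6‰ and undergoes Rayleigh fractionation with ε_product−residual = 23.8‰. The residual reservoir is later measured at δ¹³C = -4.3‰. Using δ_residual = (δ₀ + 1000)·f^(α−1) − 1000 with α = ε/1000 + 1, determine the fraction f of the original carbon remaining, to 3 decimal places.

α − 1 = ε/1000 = 0.0238
(δ_res + 1000)/(δ₀ + 1000) = (-4.3 + 1000)/(2.6 + 1000) = 995.7/1002.6 = 0.993118
f = 0.993118^(1/0.0238) = exp(ln(0.993118)/0.0238) = exp(-0.00691/0.0238)
f = exp(-0.2902) = 0.7481

0.748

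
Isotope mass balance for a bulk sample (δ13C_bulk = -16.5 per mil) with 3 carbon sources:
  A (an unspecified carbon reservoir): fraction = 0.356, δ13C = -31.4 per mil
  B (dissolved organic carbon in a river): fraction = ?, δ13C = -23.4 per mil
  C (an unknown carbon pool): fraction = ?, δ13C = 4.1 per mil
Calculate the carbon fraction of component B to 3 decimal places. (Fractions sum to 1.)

0.290

Let f_B and f_C be the unknown fractions; fractions sum to 1 so f_B + f_C = 0.644.
Mass balance: Σ fᵢ·δᵢ = δ_bulk ⇒ f_B·(-23.4) + f_C·(4.1) = -16.5 − (-11.178) = -5.322
Substitute f_C = 0.644 − f_B:
f_B·(-23.4 − 4.1) = -5.322 − 0.644×(4.1) = -7.962
f_B = -7.962 / -27.5 = 0.2895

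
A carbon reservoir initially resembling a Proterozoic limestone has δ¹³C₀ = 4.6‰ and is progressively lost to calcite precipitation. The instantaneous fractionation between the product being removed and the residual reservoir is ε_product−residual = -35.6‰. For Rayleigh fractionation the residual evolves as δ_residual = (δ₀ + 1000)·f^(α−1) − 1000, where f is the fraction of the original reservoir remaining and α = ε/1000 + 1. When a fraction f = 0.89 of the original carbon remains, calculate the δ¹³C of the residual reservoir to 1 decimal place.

8.8‰

Rayleigh residual: δ_res = (δ₀ + 1000)·f^(α−1) − 1000
α = ε/1000 + 1 = 0.96440, so α − 1 = -0.03560
f^(α−1) = 0.89^(-0.03560) = 1.004157
δ_res = (4.6 + 1000) × 1.004157 − 1000 = 1008.776 − 1000 = 8.78‰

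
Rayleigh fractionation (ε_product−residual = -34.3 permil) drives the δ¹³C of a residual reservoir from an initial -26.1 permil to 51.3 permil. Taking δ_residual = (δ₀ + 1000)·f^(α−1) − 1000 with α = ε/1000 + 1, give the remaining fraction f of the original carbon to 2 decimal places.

α − 1 = ε/1000 = -0.0343
(δ_res + 1000)/(δ₀ + 1000) = (51.3 + 1000)/(-26.1 + 1000) = 1051.3/973.9 = 1.079474
f = 1.079474^(1/-0.0343) = exp(ln(1.079474)/-0.0343) = exp(0.07647/-0.0343)
f = exp(-2.2296) = 0.1076

0.11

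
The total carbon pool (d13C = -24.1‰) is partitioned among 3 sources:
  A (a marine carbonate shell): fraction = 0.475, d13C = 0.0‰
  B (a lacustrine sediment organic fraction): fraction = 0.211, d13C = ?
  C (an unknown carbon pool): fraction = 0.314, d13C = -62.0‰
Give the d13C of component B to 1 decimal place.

Isotope mass balance: δ_bulk = Σ fᵢ·δᵢ.
-24.1 = 0.475×(0.0) + 0.211×δ_B + 0.314×(-62.0)
0.211·δ_B = -24.1 − (-19.468) = -4.632
δ_B = -4.632 / 0.211 = -21.95‰

-22.0‰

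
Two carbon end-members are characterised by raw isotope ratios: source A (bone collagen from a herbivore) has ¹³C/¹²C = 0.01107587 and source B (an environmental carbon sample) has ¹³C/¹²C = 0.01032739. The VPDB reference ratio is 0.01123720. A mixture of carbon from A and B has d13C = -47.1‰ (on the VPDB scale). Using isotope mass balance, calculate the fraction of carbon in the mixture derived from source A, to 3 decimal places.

0.508

δ_A = (0.01107587/0.01123720 − 1)×1000 = (0.985643 − 1)×1000 = -14.357‰
δ_B = (0.01032739/0.01123720 − 1)×1000 = (0.919036 − 1)×1000 = -80.964‰
f_A = (δ_mix − δ_B)/(δ_A − δ_B) = (-47.1 − (-80.964))/(-14.357 − (-80.964))
f_A = 33.864 / 66.607 = 0.5084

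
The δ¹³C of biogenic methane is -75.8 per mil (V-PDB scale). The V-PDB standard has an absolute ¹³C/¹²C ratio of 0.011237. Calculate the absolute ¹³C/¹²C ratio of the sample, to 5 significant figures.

R_sample = R_standard × (δ¹³C/1000 + 1)
R_sample = 0.011237 × (-75.8/1000 + 1) = 0.011237 × 0.924200
R_sample = 0.0103852

0.010385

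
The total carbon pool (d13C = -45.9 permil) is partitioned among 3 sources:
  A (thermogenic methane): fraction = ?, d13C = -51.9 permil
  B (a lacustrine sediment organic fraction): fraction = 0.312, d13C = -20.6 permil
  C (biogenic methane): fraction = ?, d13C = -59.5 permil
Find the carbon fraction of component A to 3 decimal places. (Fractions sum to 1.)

0.193

Let f_A and f_C be the unknown fractions; fractions sum to 1 so f_A + f_C = 0.688.
Mass balance: Σ fᵢ·δᵢ = δ_bulk ⇒ f_A·(-51.9) + f_C·(-59.5) = -45.9 − (-6.427) = -39.473
Substitute f_C = 0.688 − f_A:
f_A·(-51.9 − -59.5) = -39.473 − 0.688×(-59.5) = 1.463
f_A = 1.463 / 7.6 = 0.1925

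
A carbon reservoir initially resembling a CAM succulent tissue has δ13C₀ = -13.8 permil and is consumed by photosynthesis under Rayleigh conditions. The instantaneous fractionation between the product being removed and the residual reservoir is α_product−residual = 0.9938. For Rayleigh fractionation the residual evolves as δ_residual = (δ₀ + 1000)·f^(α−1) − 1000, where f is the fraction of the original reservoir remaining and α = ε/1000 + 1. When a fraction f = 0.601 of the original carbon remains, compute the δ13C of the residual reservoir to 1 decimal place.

Rayleigh residual: δ_res = (δ₀ + 1000)·f^(α−1) − 1000
α − 1 = -0.00620
f^(α−1) = 0.601^(-0.00620) = 1.003162
δ_res = (-13.8 + 1000) × 1.003162 − 1000 = 989.318 − 1000 = -10.68 permil

-10.7 permil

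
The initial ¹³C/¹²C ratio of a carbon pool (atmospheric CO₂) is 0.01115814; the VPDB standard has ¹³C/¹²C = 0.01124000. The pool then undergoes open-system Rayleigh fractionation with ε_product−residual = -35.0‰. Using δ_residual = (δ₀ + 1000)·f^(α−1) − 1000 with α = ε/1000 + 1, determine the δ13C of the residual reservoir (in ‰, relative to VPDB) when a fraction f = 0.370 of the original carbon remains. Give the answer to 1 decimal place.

δ₀ = (0.01115814/0.01124000 − 1)×1000 = (0.992717 − 1)×1000 = -7.283‰
α − 1 = ε/1000 = -0.0350
f^(α−1) = 0.370^(-0.0350) = 1.035411
δ_res = (-7.283 + 1000) × 1.035411 − 1000 = 1027.871 − 1000 = 27.87‰

27.9‰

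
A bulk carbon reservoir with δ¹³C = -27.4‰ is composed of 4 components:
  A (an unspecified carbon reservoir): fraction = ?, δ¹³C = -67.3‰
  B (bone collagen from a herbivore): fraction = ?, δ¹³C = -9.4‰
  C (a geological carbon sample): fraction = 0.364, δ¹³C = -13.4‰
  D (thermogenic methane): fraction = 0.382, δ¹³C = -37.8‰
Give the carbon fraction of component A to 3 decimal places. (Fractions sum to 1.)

Let f_A and f_B be the unknown fractions; fractions sum to 1 so f_A + f_B = 0.254.
Mass balance: Σ fᵢ·δᵢ = δ_bulk ⇒ f_A·(-67.3) + f_B·(-9.4) = -27.4 − (-19.317) = -8.083
Substitute f_B = 0.254 − f_A:
f_A·(-67.3 − -9.4) = -8.083 − 0.254×(-9.4) = -5.695
f_A = -5.695 / -57.9 = 0.0984

0.098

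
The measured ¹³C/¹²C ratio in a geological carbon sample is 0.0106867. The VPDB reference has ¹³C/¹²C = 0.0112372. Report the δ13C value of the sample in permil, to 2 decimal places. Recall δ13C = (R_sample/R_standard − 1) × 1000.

-48.99 permil

δ13C = (R_sample / R_standard − 1) × 1000
R_sample / R_standard = 0.0106867 / 0.0112372 = 0.951011
δ13C = (0.951011 − 1) × 1000 = -48.989 permil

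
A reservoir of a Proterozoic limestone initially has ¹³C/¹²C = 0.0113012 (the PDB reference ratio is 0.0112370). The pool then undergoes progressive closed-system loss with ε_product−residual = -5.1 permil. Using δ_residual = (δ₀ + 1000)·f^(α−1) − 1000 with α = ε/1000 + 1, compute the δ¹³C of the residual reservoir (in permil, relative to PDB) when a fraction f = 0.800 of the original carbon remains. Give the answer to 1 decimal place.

δ₀ = (0.0113012/0.0112370 − 1)×1000 = (1.005713 − 1)×1000 = 5.713 permil
α − 1 = ε/1000 = -0.0051
f^(α−1) = 0.800^(-0.0051) = 1.001139
δ_res = (5.713 + 1000) × 1.001139 − 1000 = 1006.858 − 1000 = 6.86 permil

6.9 permil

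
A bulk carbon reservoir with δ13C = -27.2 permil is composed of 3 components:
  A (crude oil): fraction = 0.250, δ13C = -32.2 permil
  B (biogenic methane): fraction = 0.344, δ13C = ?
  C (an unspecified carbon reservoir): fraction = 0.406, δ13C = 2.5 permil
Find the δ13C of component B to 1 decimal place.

Isotope mass balance: δ_bulk = Σ fᵢ·δᵢ.
-27.2 = 0.250×(-32.2) + 0.344×δ_B + 0.406×(2.5)
0.344·δ_B = -27.2 − (-7.035) = -20.165
δ_B = -20.165 / 0.344 = -58.62 permil

-58.6 permil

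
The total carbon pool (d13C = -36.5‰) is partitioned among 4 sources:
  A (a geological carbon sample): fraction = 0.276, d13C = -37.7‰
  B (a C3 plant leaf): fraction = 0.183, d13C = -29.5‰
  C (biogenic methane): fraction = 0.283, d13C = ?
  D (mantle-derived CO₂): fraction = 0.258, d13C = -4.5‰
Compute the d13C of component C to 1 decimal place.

Isotope mass balance: δ_bulk = Σ fᵢ·δᵢ.
-36.5 = 0.276×(-37.7) + 0.183×(-29.5) + 0.283×δ_C + 0.258×(-4.5)
0.283·δ_C = -36.5 − (-16.965) = -19.535
δ_C = -19.535 / 0.283 = -69.03‰

-69.0‰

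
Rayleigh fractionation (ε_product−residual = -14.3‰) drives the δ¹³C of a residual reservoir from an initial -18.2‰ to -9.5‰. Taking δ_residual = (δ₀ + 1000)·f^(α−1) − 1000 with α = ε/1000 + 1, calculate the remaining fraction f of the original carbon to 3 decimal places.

0.540

α − 1 = ε/1000 = -0.0143
(δ_res + 1000)/(δ₀ + 1000) = (-9.5 + 1000)/(-18.2 + 1000) = 990.5/981.8 = 1.008861
f = 1.008861^(1/-0.0143) = exp(ln(1.008861)/-0.0143) = exp(0.00882/-0.0143)
f = exp(-0.6169) = 0.5396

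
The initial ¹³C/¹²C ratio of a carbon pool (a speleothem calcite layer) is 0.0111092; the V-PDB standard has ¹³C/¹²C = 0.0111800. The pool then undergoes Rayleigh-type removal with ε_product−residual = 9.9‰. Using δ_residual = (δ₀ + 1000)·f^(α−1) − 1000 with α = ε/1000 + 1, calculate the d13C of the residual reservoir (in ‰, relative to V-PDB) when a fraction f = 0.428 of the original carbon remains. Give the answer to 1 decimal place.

δ₀ = (0.0111092/0.0111800 − 1)×1000 = (0.993667 − 1)×1000 = -6.333‰
α − 1 = ε/1000 = 0.0099
f^(α−1) = 0.428^(0.0099) = 0.991634
δ_res = (-6.333 + 1000) × 0.991634 − 1000 = 985.354 − 1000 = -14.65‰

-14.6‰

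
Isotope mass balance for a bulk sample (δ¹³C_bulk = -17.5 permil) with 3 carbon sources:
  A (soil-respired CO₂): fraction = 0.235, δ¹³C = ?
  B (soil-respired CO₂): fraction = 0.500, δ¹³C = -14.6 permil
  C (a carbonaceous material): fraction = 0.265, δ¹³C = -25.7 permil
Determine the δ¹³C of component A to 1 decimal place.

-14.4 permil

Isotope mass balance: δ_bulk = Σ fᵢ·δᵢ.
-17.5 = 0.235×δ_A + 0.500×(-14.6) + 0.265×(-25.7)
0.235·δ_A = -17.5 − (-14.111) = -3.389
δ_A = -3.389 / 0.235 = -14.42 permil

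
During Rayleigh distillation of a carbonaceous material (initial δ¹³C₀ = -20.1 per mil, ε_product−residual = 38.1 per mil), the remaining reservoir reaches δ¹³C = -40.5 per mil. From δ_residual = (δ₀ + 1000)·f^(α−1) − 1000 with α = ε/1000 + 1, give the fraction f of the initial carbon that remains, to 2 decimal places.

0.58

α − 1 = ε/1000 = 0.0381
(δ_res + 1000)/(δ₀ + 1000) = (-40.5 + 1000)/(-20.1 + 1000) = 959.5/979.9 = 0.979182
f = 0.979182^(1/0.0381) = exp(ln(0.979182)/0.0381) = exp(-0.02104/0.0381)
f = exp(-0.5522) = 0.5757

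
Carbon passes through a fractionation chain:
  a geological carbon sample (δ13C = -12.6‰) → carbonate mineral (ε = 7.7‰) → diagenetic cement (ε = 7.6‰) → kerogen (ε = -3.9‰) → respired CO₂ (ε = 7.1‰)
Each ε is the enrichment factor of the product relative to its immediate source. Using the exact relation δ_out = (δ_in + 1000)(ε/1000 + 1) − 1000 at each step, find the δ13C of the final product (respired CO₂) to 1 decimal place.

step 1: δ = (-12.60 + 1000)·(7.7/1000 + 1) − 1000 = -5.00‰
step 2: δ = (-5.00 + 1000)·(7.6/1000 + 1) − 1000 = 2.57‰
step 3: δ = (2.57 + 1000)·(-3.9/1000 + 1) − 1000 = -1.35‰
step 4: δ = (-1.35 + 1000)·(7.1/1000 + 1) − 1000 = 5.75‰

5.7‰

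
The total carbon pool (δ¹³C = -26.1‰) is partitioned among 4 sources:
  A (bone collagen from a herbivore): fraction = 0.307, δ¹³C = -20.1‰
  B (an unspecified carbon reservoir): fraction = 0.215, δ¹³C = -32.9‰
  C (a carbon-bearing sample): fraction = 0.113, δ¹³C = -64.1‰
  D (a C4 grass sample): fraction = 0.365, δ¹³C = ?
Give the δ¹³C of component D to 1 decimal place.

Isotope mass balance: δ_bulk = Σ fᵢ·δᵢ.
-26.1 = 0.307×(-20.1) + 0.215×(-32.9) + 0.113×(-64.1) + 0.365×δ_D
0.365·δ_D = -26.1 − (-20.487) = -5.613
δ_D = -5.613 / 0.365 = -15.38‰

-15.4‰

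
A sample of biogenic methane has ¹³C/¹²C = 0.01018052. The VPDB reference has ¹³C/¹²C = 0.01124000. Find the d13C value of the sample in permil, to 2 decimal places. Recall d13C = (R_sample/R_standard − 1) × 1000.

d13C = (R_sample / R_standard − 1) × 1000
R_sample / R_standard = 0.01018052 / 0.01124000 = 0.905740
d13C = (0.905740 − 1) × 1000 = -94.260 permil

-94.26 permil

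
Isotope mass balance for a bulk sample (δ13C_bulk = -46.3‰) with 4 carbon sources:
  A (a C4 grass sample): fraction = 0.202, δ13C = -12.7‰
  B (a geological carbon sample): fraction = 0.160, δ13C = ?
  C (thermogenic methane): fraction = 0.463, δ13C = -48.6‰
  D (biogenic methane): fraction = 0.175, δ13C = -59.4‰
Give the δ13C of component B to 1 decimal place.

-67.7‰

Isotope mass balance: δ_bulk = Σ fᵢ·δᵢ.
-46.3 = 0.202×(-12.7) + 0.160×δ_B + 0.463×(-48.6) + 0.175×(-59.4)
0.160·δ_B = -46.3 − (-35.462) = -10.838
δ_B = -10.838 / 0.160 = -67.74‰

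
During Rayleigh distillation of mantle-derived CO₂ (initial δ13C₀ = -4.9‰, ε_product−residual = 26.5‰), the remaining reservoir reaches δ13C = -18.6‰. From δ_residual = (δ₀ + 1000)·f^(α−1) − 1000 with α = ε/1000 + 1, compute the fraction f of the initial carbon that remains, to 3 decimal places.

α − 1 = ε/1000 = 0.0265
(δ_res + 1000)/(δ₀ + 1000) = (-18.6 + 1000)/(-4.9 + 1000) = 981.4/995.1 = 0.986233
f = 0.986233^(1/0.0265) = exp(ln(0.986233)/0.0265) = exp(-0.01386/0.0265)
f = exp(-0.5231) = 0.5927

0.593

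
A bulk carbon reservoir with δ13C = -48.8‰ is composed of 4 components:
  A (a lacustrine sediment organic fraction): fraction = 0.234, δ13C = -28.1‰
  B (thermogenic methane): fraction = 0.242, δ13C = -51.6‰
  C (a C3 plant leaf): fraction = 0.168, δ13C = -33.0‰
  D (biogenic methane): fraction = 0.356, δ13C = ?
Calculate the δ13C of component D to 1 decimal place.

Isotope mass balance: δ_bulk = Σ fᵢ·δᵢ.
-48.8 = 0.234×(-28.1) + 0.242×(-51.6) + 0.168×(-33.0) + 0.356×δ_D
0.356·δ_D = -48.8 − (-24.607) = -24.193
δ_D = -24.193 / 0.356 = -67.96‰

-68.0‰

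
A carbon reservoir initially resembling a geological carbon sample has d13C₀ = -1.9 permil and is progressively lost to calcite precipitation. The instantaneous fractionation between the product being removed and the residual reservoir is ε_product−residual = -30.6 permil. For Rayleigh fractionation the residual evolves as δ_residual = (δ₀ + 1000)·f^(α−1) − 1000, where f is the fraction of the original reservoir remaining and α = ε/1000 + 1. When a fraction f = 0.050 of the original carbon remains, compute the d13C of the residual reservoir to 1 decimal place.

Rayleigh residual: δ_res = (δ₀ + 1000)·f^(α−1) − 1000
α = ε/1000 + 1 = 0.96940, so α − 1 = -0.03060
f^(α−1) = 0.050^(-0.03060) = 1.096002
δ_res = (-1.9 + 1000) × 1.096002 − 1000 = 1093.920 − 1000 = 93.92 permil

93.9 permil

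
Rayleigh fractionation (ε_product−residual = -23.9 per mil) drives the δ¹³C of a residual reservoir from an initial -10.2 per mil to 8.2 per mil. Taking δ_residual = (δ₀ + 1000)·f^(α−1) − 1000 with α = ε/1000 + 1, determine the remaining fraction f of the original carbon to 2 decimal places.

0.46

α − 1 = ε/1000 = -0.0239
(δ_res + 1000)/(δ₀ + 1000) = (8.2 + 1000)/(-10.2 + 1000) = 1008.2/989.8 = 1.018590
f = 1.018590^(1/-0.0239) = exp(ln(1.018590)/-0.0239) = exp(0.01842/-0.0239)
f = exp(-0.7707) = 0.4627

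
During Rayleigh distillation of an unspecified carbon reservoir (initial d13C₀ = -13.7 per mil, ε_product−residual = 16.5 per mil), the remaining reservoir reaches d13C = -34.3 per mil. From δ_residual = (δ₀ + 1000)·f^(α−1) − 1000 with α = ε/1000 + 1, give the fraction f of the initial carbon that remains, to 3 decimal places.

α − 1 = ε/1000 = 0.0165
(δ_res + 1000)/(δ₀ + 1000) = (-34.3 + 1000)/(-13.7 + 1000) = 965.7/986.3 = 0.979114
f = 0.979114^(1/0.0165) = exp(ln(0.979114)/0.0165) = exp(-0.02111/0.0165)
f = exp(-1.2792) = 0.2783

0.278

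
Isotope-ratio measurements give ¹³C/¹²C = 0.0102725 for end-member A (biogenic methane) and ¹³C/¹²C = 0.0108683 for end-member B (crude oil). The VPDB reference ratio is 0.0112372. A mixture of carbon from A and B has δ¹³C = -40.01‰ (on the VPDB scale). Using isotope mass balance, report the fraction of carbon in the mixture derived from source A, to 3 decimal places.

δ_A = (0.0102725/0.0112372 − 1)×1000 = (0.914151 − 1)×1000 = -85.849‰
δ_B = (0.0108683/0.0112372 − 1)×1000 = (0.967172 − 1)×1000 = -32.828‰
f_A = (δ_mix − δ_B)/(δ_A − δ_B) = (-40.01 − (-32.828))/(-85.849 − (-32.828))
f_A = -7.182 / -53.020 = 0.1354

0.135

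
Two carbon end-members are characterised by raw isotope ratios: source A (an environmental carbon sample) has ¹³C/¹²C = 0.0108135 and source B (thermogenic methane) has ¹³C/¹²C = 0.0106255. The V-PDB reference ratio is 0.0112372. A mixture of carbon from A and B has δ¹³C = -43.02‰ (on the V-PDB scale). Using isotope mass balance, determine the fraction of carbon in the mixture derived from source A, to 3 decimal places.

δ_A = (0.0108135/0.0112372 − 1)×1000 = (0.962295 − 1)×1000 = -37.705‰
δ_B = (0.0106255/0.0112372 − 1)×1000 = (0.945565 − 1)×1000 = -54.435‰
f_A = (δ_mix − δ_B)/(δ_A − δ_B) = (-43.02 − (-54.435))/(-37.705 − (-54.435))
f_A = 11.415 / 16.730 = 0.6823

0.682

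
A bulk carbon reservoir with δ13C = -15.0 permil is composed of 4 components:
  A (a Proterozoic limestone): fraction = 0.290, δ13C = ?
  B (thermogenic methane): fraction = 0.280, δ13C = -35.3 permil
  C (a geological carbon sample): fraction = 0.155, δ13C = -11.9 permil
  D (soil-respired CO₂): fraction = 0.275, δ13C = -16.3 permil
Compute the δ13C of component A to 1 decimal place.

4.2 permil

Isotope mass balance: δ_bulk = Σ fᵢ·δᵢ.
-15.0 = 0.290×δ_A + 0.280×(-35.3) + 0.155×(-11.9) + 0.275×(-16.3)
0.290·δ_A = -15.0 − (-16.211) = 1.211
δ_A = 1.211 / 0.290 = 4.18 permil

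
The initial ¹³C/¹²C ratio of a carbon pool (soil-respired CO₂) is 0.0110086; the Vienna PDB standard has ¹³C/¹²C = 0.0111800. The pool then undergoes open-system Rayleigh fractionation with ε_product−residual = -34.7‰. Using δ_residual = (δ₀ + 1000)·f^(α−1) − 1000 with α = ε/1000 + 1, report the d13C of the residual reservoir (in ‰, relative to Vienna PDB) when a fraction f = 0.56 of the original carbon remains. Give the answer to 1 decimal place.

δ₀ = (0.0110086/0.0111800 − 1)×1000 = (0.984669 − 1)×1000 = -15.331‰
α − 1 = ε/1000 = -0.0347
f^(α−1) = 0.56^(-0.0347) = 1.020323
δ_res = (-15.331 + 1000) × 1.020323 − 1000 = 1004.681 − 1000 = 4.68‰

4.7‰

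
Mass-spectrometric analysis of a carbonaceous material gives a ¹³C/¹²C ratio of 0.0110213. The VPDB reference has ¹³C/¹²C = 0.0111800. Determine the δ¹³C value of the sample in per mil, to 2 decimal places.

-14.19 per mil

δ¹³C = (R_sample / R_standard − 1) × 1000
R_sample / R_standard = 0.0110213 / 0.0111800 = 0.985805
δ¹³C = (0.985805 − 1) × 1000 = -14.195 per mil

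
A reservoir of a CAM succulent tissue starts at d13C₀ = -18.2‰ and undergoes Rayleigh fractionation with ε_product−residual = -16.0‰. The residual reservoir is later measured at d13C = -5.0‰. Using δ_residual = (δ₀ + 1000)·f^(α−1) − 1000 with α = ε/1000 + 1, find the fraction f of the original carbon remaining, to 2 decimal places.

0.43

α − 1 = ε/1000 = -0.0160
(δ_res + 1000)/(δ₀ + 1000) = (-5.0 + 1000)/(-18.2 + 1000) = 995.0/981.8 = 1.013445
f = 1.013445^(1/-0.0160) = exp(ln(1.013445)/-0.0160) = exp(0.01336/-0.0160)
f = exp(-0.8347) = 0.4340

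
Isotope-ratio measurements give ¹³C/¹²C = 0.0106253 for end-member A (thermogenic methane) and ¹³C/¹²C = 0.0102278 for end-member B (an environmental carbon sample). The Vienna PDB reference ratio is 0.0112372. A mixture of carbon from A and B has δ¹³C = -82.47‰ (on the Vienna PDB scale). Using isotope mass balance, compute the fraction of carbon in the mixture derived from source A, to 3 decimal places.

δ_A = (0.0106253/0.0112372 − 1)×1000 = (0.945547 − 1)×1000 = -54.453‰
δ_B = (0.0102278/0.0112372 − 1)×1000 = (0.910173 − 1)×1000 = -89.827‰
f_A = (δ_mix − δ_B)/(δ_A − δ_B) = (-82.47 − (-89.827))/(-54.453 − (-89.827))
f_A = 7.357 / 35.374 = 0.2080

0.208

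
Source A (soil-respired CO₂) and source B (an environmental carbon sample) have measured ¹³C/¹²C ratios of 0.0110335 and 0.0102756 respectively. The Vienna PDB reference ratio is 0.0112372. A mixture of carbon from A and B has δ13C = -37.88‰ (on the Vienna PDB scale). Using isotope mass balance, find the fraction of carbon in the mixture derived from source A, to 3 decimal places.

0.707

δ_A = (0.0110335/0.0112372 − 1)×1000 = (0.981873 − 1)×1000 = -18.127‰
δ_B = (0.0102756/0.0112372 − 1)×1000 = (0.914427 − 1)×1000 = -85.573‰
f_A = (δ_mix − δ_B)/(δ_A − δ_B) = (-37.88 − (-85.573))/(-18.127 − (-85.573))
f_A = 47.693 / 67.446 = 0.7071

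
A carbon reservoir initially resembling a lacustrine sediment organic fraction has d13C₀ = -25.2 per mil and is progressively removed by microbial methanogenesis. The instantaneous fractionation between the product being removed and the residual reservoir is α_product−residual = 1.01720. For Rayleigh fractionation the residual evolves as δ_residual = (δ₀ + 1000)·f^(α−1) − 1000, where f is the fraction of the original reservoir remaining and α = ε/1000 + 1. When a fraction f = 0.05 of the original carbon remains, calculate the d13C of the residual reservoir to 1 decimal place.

-74.2 per mil

Rayleigh residual: δ_res = (δ₀ + 1000)·f^(α−1) − 1000
α − 1 = 0.01720
f^(α−1) = 0.05^(0.01720) = 0.949778
δ_res = (-25.2 + 1000) × 0.949778 − 1000 = 925.844 − 1000 = -74.16 per mil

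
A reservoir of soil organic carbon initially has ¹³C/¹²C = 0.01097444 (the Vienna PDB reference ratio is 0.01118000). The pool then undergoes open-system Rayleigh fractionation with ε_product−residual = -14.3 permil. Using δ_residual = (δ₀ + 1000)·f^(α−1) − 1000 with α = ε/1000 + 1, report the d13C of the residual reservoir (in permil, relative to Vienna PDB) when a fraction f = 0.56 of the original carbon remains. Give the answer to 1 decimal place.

δ₀ = (0.01097444/0.01118000 − 1)×1000 = (0.981614 − 1)×1000 = -18.386 permil
α − 1 = ε/1000 = -0.0143
f^(α−1) = 0.56^(-0.0143) = 1.008326
δ_res = (-18.386 + 1000) × 1.008326 − 1000 = 989.786 − 1000 = -10.21 permil

-10.2 permil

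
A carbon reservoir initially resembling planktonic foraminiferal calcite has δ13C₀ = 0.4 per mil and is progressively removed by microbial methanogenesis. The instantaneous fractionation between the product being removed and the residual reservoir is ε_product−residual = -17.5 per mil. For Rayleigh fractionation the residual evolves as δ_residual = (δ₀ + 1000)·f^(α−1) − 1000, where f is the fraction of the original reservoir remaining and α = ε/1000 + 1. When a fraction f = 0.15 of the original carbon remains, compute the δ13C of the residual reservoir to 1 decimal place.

Rayleigh residual: δ_res = (δ₀ + 1000)·f^(α−1) − 1000
α = ε/1000 + 1 = 0.98250, so α − 1 = -0.01750
f^(α−1) = 0.15^(-0.01750) = 1.033757
δ_res = (0.4 + 1000) × 1.033757 − 1000 = 1034.170 − 1000 = 34.17 per mil

34.2 per mil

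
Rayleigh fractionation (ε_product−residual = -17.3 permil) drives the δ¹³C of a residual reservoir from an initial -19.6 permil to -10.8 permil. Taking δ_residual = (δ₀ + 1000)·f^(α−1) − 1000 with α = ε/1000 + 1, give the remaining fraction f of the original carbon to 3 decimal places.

α − 1 = ε/1000 = -0.0173
(δ_res + 1000)/(δ₀ + 1000) = (-10.8 + 1000)/(-19.6 + 1000) = 989.2/980.4 = 1.008976
f = 1.008976^(1/-0.0173) = exp(ln(1.008976)/-0.0173) = exp(0.00894/-0.0173)
f = exp(-0.5165) = 0.5966

0.597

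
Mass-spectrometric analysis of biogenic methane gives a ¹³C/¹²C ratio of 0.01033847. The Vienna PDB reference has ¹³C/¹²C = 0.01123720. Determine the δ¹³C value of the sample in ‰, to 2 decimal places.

δ¹³C = (R_sample / R_standard − 1) × 1000
R_sample / R_standard = 0.01033847 / 0.01123720 = 0.920022
δ¹³C = (0.920022 − 1) × 1000 = -79.978‰

-79.98‰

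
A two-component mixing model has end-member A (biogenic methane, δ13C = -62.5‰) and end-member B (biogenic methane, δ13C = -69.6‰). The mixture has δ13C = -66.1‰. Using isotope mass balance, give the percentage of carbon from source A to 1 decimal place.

49.3%

δ_mix = f_A·δ_A + (1 − f_A)·δ_B  ⇒  f_A = (δ_mix − δ_B)/(δ_A − δ_B)
f_A = (-66.1 − (-69.6)) / (-62.5 − (-69.6))
f_A = 3.5 / 7.1 = 0.4930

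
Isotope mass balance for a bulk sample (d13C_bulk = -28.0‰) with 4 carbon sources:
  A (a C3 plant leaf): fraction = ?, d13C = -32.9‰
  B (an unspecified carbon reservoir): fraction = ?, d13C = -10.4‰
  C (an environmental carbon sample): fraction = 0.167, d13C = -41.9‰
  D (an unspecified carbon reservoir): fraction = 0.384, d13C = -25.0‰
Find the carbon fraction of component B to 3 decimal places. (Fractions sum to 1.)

Let f_B and f_A be the unknown fractions; fractions sum to 1 so f_B + f_A = 0.449.
Mass balance: Σ fᵢ·δᵢ = δ_bulk ⇒ f_B·(-10.4) + f_A·(-32.9) = -28.0 − (-16.597) = -11.403
Substitute f_A = 0.449 − f_B:
f_B·(-10.4 − -32.9) = -11.403 − 0.449×(-32.9) = 3.369
f_B = 3.369 / 22.5 = 0.1498

0.150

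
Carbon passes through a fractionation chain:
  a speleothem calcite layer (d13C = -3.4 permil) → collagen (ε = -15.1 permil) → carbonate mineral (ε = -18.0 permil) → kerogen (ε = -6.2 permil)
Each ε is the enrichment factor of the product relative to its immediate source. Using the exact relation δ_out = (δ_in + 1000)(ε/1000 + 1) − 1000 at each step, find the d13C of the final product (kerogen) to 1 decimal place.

-42.1 permil

step 1: δ = (-3.40 + 1000)·(-15.1/1000 + 1) − 1000 = -18.45 permil
step 2: δ = (-18.45 + 1000)·(-18.0/1000 + 1) − 1000 = -36.12 permil
step 3: δ = (-36.12 + 1000)·(-6.2/1000 + 1) − 1000 = -42.09 permil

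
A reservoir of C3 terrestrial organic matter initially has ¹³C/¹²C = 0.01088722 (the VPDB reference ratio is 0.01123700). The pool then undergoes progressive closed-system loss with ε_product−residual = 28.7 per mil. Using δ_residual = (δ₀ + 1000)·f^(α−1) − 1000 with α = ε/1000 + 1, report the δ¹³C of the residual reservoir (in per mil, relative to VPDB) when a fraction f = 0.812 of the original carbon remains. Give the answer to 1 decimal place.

-36.9 per mil

δ₀ = (0.01088722/0.01123700 − 1)×1000 = (0.968872 − 1)×1000 = -31.128 per mil
α − 1 = ε/1000 = 0.0287
f^(α−1) = 0.812^(0.0287) = 0.994041
δ_res = (-31.128 + 1000) × 0.994041 − 1000 = 963.099 − 1000 = -36.90 per mil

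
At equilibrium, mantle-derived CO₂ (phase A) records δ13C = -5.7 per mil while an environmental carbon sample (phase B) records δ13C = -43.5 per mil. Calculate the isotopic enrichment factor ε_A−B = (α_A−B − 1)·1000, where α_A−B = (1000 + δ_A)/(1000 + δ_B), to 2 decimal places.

39.52 per mil

α_A−B = (1000 + -5.7) / (1000 + -43.5) = 994.3 / 956.5 = 1.039519
ε_A−B = (1.039519 − 1) × 1000 = 39.519 per mil
(The approximation ε ≈ δ_A − δ_B would give 37.8 per mil.)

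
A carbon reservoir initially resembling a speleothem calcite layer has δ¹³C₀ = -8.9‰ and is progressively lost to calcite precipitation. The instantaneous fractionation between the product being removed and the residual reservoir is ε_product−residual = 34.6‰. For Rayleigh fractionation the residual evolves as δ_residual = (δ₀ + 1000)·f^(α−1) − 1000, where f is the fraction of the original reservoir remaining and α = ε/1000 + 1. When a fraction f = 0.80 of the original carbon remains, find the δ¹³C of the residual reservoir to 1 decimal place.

Rayleigh residual: δ_res = (δ₀ + 1000)·f^(α−1) − 1000
α = ε/1000 + 1 = 1.03460, so α − 1 = 0.03460
f^(α−1) = 0.80^(0.03460) = 0.992309
δ_res = (-8.9 + 1000) × 0.992309 − 1000 = 983.477 − 1000 = -16.52‰

-16.5‰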